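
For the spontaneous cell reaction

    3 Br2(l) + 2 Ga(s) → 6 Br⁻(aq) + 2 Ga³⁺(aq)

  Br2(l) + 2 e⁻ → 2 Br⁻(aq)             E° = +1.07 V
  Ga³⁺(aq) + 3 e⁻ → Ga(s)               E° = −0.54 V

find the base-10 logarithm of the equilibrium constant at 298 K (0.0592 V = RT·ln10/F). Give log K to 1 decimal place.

The Br₂/Br⁻ couple is reduced (cathode); E°cell = +1.07 − (−0.54) = +1.61 V with n = 6.
At equilibrium E = 0, so log K = nE°cell / 0.0592 = (6)(+1.61) / 0.0592 = 163.2.

log K = 163.2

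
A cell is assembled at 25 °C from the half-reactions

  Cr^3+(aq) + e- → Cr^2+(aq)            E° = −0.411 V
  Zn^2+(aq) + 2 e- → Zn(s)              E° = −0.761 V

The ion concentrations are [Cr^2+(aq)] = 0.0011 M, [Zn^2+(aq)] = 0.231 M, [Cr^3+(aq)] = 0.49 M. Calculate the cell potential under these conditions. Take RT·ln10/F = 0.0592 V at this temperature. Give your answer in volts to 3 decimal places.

+0.526 V

Since E°(Cr³⁺/Cr²⁺) > E°(Zn²⁺/Zn), Cr³⁺/Cr²⁺ serves as the cathode.
E°cell = −0.411 − (−0.761) = +0.350 V, with n = 2 electrons transferred.
The balanced reaction is 2 Cr^3+(aq) + Zn(s) → 2 Cr^2+(aq) + Zn^2+(aq), so Q = ([Cr^2+(aq)]^2·[Zn^2+(aq)]) / [Cr^3+(aq)]^2 = 1.16×10^−6 and log Q = −5.934.
Applying E = E° − (RT ln10/nF)·log Q gives +0.350 − (0.0592/2)(−5.934) = +0.526 V.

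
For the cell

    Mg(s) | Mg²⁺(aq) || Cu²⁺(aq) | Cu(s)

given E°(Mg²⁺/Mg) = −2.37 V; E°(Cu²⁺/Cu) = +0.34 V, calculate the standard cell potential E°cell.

By convention the left-hand electrode in cell notation is the anode (oxidation) and the right-hand electrode is the cathode (reduction).
E°cell = E°(right) − E°(left) = +0.34 − (−2.37) = +2.71 V.

+2.71 V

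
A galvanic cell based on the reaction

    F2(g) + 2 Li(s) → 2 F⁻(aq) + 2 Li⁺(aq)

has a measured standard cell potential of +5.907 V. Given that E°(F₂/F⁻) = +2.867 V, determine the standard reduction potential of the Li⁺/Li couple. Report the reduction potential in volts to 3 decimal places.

−3.040 V

In the reaction as written the F₂/F⁻ couple is reduced (cathode) and Li⁺/Li is oxidized (anode), so E°cell = E°(F₂/F⁻) − E°(Li⁺/Li).
E°(Li⁺/Li) = E°(cathode) − E°cell = +2.867 − (+5.907) = −3.040 V.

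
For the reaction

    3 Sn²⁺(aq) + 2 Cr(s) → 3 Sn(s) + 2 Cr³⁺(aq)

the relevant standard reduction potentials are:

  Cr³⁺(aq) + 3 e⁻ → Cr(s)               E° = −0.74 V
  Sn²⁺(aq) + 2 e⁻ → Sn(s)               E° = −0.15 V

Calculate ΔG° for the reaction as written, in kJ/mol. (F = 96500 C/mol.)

−342 kJ/mol

In the reaction as written Sn²⁺(aq) is reduced, so the Sn²⁺/Sn couple is the cathode and Cr³⁺/Cr is the anode.
E°cell = −0.15 − (−0.74) = +0.59 V; balancing electrons gives n = 6.
ΔG° = −nFE°cell = −(6)(96500)(+0.59) J/mol = −342 kJ/mol.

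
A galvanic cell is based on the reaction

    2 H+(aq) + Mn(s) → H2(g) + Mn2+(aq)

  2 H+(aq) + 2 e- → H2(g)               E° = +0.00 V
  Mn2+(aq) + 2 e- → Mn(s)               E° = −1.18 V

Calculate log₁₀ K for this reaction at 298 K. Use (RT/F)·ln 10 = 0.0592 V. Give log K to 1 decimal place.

The 2H⁺/H₂ couple is reduced (cathode); E°cell = +0.00 − (−1.18) = +1.18 V with n = 2.
At equilibrium E = 0, so log K = nE°cell / 0.0592 = (2)(+1.18) / 0.0592 = 39.9.

log K = 39.9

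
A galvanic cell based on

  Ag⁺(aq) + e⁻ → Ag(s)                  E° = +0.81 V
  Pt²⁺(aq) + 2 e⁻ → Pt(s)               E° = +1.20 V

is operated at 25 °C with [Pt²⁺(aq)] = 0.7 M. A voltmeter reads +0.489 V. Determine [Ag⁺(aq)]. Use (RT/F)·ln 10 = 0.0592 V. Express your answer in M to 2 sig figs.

The Pt²⁺/Pt couple has the larger reduction potential, so it is the cathode: E°cell = +1.20 − (+0.81) = +0.39 V and n = 2.
From the Nernst equation, log Q = n(E° − E)/0.0592 = 2·(+0.39 − (+0.489))/0.0592 = −3.345.
The balanced reaction is Pt²⁺(aq) + 2 Ag(s) → Pt(s) + 2 Ag⁺(aq), so Q = [Ag⁺(aq)]^2 / [Pt²⁺(aq)].
Substituting the known concentrations and solving, log [Ag⁺(aq)] = −1.750 and [Ag⁺(aq)] = 0.018 M.

0.018 M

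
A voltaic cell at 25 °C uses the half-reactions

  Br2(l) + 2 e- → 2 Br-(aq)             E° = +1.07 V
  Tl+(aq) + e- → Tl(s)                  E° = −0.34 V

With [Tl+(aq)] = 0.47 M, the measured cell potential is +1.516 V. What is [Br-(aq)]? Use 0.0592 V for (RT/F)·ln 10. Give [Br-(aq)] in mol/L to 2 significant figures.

Br₂/Br⁻ is the cathode (higher E°); E°cell = +1.07 − (−0.34) = +1.41 V with n = 2.
Since E = E° − (0.0592/n)·log Q, log Q = n(E° − E)/0.0592 = −3.581.
For Br2(l) + 2 Tl(s) → 2 Br-(aq) + 2 Tl+(aq), the reaction quotient is Q = [Br-(aq)]^2·[Tl+(aq)]^2.
Substituting the known concentrations and solving, log [Br-(aq)] = −1.463 and [Br-(aq)] = 0.034 M.

0.034 M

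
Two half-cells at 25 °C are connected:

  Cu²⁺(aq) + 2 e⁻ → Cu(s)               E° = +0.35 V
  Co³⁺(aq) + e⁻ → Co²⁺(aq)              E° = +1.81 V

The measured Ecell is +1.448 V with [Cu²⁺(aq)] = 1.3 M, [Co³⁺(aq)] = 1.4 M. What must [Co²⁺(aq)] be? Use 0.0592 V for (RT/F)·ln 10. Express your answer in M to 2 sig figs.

With Co³⁺/Co²⁺ at the cathode and Cu²⁺/Cu at the anode, E°cell = +1.81 − (+0.35) = +1.46 V (n = 2).
Since E = E° − (0.0592/n)·log Q, log Q = n(E° − E)/0.0592 = 0.405.
The balanced reaction is 2 Co³⁺(aq) + Cu(s) → 2 Co²⁺(aq) + Cu²⁺(aq), so Q = ([Co²⁺(aq)]^2·[Cu²⁺(aq)]) / [Co³⁺(aq)]^2.
Substituting the known concentrations and solving, log [Co²⁺(aq)] = 0.292 and [Co²⁺(aq)] = 2.0 M.

2.0 M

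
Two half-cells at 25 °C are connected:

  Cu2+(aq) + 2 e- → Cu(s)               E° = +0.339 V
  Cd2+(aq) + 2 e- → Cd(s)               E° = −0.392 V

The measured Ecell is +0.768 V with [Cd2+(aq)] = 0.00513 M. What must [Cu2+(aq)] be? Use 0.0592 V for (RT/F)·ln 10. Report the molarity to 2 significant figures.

0.091 M

With Cu²⁺/Cu at the cathode and Cd²⁺/Cd at the anode, E°cell = +0.339 − (−0.392) = +0.731 V (n = 2).
Rearranging E = E° − (0.0592/n)·log Q gives log Q = 2(+0.731 − (+0.768))/0.0592 = −1.250.
Balancing electrons gives Cu2+(aq) + Cd(s) → Cu(s) + Cd2+(aq); thus Q = [Cd2+(aq)] / [Cu2+(aq)].
Isolating [Cu2+(aq)] in Q = 10^{−1.250} yields log [Cu2+(aq)] = −1.040, i.e. 0.091 M.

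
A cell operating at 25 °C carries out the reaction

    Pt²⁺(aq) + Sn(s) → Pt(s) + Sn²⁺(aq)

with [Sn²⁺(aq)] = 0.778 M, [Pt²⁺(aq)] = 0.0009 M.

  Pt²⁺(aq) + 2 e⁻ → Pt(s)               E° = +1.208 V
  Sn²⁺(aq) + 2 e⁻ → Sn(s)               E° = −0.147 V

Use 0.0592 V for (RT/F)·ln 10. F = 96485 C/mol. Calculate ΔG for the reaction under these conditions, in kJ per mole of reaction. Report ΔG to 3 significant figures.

E°cell = +1.208 − (−0.147) = +1.355 V; the balanced reaction transfers n = 2 electrons.
The reaction quotient is [Sn²⁺(aq)] / [Pt²⁺(aq)] = 864; by Nernst, E = +1.355 − (0.0592/2)(2.937) = +1.2681 V.
ΔG = −nFE = −(2)(96485)(+1.2681) J/mol = −245 kJ/mol.

−245 kJ/mol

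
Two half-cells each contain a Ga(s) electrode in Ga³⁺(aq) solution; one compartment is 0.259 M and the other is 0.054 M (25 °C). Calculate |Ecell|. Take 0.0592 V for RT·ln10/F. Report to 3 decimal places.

For a concentration cell E°cell = 0, since both electrodes use the same couple.
The compartment with the higher Ga³⁺(aq) concentration (0.259 M) acts as the cathode; ions are reduced there and produced at the dilute (0.054 M) anode.
With n = 3, Ecell = −(0.0592/3)·log([dilute]/[conc]) = −(0.0592/3)·log(0.054/0.259) = +0.013 V.

0.013 V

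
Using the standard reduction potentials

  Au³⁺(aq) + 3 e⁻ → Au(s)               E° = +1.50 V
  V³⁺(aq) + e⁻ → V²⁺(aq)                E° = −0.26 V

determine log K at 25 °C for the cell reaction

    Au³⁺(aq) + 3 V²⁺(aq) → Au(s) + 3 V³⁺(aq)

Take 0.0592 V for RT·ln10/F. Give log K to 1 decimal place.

The Au³⁺/Au couple is reduced (cathode); E°cell = +1.50 − (−0.26) = +1.76 V with n = 3.
At equilibrium E = 0, so log K = nE°cell / 0.0592 = (3)(+1.76) / 0.0592 = 89.2.

log K = 89.2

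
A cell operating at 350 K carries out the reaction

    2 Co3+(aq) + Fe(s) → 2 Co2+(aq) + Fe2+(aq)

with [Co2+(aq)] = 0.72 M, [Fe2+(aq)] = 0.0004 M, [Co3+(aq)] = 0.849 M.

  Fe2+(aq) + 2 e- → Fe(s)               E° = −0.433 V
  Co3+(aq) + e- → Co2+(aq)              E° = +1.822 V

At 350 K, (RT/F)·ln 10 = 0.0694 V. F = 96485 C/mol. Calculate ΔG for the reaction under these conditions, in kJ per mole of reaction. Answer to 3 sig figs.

With Co³⁺/Co²⁺ reduced at the cathode, E°cell = +1.822 − (−0.433) = +2.255 V and n = 2.
Q = ([Co2+(aq)]^2·[Fe2+(aq)]) / [Co3+(aq)]^2 = 0.000288, so log Q = −3.541 and E = +2.255 − (0.0694/2)(−3.541) = +2.3779 V.
Then ΔG = −nFE = −2 × 96485 × +2.3779 J/mol = −459 kJ/mol.

−459 kJ/mol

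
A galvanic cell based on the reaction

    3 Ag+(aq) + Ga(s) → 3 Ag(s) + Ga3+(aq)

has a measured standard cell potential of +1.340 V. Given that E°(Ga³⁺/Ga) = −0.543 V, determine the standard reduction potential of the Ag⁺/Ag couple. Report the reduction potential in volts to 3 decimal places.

In the reaction as written the Ag⁺/Ag couple is reduced (cathode) and Ga³⁺/Ga is oxidized (anode), so E°cell = E°(Ag⁺/Ag) − E°(Ga³⁺/Ga).
E°(Ag⁺/Ag) = E°cell + E°(anode) = +1.340 + (−0.543) = +0.797 V.

+0.797 V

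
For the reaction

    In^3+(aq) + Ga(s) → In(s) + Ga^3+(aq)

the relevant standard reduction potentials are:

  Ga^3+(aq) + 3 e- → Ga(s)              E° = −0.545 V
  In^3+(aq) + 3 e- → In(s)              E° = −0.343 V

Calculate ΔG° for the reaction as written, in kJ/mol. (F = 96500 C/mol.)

−58.5 kJ/mol

In the reaction as written In^3+(aq) is reduced, so the In³⁺/In couple is the cathode and Ga³⁺/Ga is the anode.
E°cell = −0.343 − (−0.545) = +0.202 V; balancing electrons gives n = 3.
ΔG° = −nFE°cell = −(3)(96500)(+0.202) J/mol = −58.5 kJ/mol.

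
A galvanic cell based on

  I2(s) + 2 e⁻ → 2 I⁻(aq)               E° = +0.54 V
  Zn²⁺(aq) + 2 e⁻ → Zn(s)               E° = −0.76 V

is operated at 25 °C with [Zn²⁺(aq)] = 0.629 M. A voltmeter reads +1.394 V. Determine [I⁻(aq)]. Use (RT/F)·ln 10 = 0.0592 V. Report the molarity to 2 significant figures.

The I₂/I⁻ couple has the larger reduction potential, so it is the cathode: E°cell = +0.54 − (−0.76) = +1.30 V and n = 2.
Rearranging E = E° − (0.0592/n)·log Q gives log Q = 2(+1.30 − (+1.394))/0.0592 = −3.176.
Balancing electrons gives I2(s) + Zn(s) → 2 I⁻(aq) + Zn²⁺(aq); thus Q = [I⁻(aq)]^2·[Zn²⁺(aq)].
Solving for the unknown gives log [I⁻(aq)] = −1.487, so [I⁻(aq)] ≈ 0.033 M.

0.033 M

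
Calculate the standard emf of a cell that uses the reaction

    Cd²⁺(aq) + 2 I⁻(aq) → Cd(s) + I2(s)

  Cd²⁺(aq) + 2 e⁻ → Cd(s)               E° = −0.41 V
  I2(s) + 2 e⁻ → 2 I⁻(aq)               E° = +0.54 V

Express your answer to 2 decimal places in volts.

Cd²⁺(aq) gains electrons, so the Cd²⁺/Cd couple is the cathode; the I₂/I⁻ couple is the anode.
E°cell = E°(cathode) − E°(anode) = −0.41 − (+0.54) = −0.95 V.
The negative E°cell means the reaction is non-spontaneous in the direction written.

−0.95 V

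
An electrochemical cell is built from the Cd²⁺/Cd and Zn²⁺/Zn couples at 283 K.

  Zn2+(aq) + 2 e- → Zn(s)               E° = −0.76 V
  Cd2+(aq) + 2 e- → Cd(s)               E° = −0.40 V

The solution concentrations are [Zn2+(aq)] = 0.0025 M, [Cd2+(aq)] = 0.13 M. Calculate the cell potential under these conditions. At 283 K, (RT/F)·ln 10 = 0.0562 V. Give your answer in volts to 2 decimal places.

+0.41 V

Since E°(Cd²⁺/Cd) > E°(Zn²⁺/Zn), Cd²⁺/Cd serves as the cathode.
The standard potential is −0.40 − (−0.76) = +0.36 V and the balanced reaction transfers n = 2 electrons.
The balanced reaction is Cd2+(aq) + Zn(s) → Cd(s) + Zn2+(aq), so Q = [Zn2+(aq)] / [Cd2+(aq)] = 0.0192 and log Q = −1.716.
By the Nernst equation, E = +0.36 − (0.0562/2)·(−1.716) = +0.41 V.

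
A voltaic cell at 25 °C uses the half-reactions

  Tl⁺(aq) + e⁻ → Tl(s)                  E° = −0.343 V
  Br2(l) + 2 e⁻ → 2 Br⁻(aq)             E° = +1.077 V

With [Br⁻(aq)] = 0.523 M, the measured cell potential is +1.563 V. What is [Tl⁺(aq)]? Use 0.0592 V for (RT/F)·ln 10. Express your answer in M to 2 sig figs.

With Br₂/Br⁻ at the cathode and Tl⁺/Tl at the anode, E°cell = +1.077 − (−0.343) = +1.420 V (n = 2).
From the Nernst equation, log Q = n(E° − E)/0.0592 = 2·(+1.420 − (+1.563))/0.0592 = −4.831.
The balanced reaction is Br2(l) + 2 Tl(s) → 2 Br⁻(aq) + 2 Tl⁺(aq), so Q = [Br⁻(aq)]^2·[Tl⁺(aq)]^2.
Solving for the unknown gives log [Tl⁺(aq)] = −2.134, so [Tl⁺(aq)] ≈ 0.0073 M.

0.0073 M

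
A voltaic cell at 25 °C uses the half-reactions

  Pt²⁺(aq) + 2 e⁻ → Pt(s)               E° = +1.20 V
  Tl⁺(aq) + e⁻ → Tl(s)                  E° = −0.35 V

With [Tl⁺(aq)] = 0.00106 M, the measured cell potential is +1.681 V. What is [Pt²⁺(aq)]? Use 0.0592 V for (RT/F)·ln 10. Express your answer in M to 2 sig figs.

With Pt²⁺/Pt at the cathode and Tl⁺/Tl at the anode, E°cell = +1.20 − (−0.35) = +1.55 V (n = 2).
Rearranging E = E° − (0.0592/n)·log Q gives log Q = 2(+1.55 − (+1.681))/0.0592 = −4.426.
Balancing electrons gives Pt²⁺(aq) + 2 Tl(s) → Pt(s) + 2 Tl⁺(aq); thus Q = [Tl⁺(aq)]^2 / [Pt²⁺(aq)].
Substituting the known concentrations and solving, log [Pt²⁺(aq)] = −1.523 and [Pt²⁺(aq)] = 0.030 M.

0.030 M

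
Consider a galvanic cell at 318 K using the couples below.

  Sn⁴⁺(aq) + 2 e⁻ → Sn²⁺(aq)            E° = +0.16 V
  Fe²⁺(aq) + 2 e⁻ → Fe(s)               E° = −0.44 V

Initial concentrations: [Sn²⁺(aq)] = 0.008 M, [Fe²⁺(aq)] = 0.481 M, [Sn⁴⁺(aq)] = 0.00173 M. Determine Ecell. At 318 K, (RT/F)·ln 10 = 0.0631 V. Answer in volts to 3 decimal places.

+0.589 V

Since E°(Sn⁴⁺/Sn²⁺) > E°(Fe²⁺/Fe), Sn⁴⁺/Sn²⁺ serves as the cathode.
E°cell = +0.16 − (−0.44) = +0.60 V, with n = 2 electrons transferred.
Balancing gives Sn⁴⁺(aq) + Fe(s) → Sn²⁺(aq) + Fe²⁺(aq); hence Q = ([Sn²⁺(aq)]·[Fe²⁺(aq)]) / [Sn⁴⁺(aq)] = 2.22 (log Q = 0.347).
E = E° − (0.0631/n)·log Q = +0.60 − (0.0631/2)(0.347) = +0.589 V.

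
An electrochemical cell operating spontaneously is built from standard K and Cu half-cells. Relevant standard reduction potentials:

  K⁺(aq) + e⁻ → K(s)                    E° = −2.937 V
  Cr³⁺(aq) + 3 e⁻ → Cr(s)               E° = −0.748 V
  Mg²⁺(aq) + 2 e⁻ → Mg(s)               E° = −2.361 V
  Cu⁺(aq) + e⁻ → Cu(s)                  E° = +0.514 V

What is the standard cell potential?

Of the two couples in this cell, the one with the more positive reduction potential is reduced at the cathode: here that is Cu⁺/Cu (+0.514 V); K⁺/K (−2.937 V) is the anode.
E°cell = E°(cathode) − E°(anode) = +0.514 − (−2.937) = +3.451 V.

+3.451 V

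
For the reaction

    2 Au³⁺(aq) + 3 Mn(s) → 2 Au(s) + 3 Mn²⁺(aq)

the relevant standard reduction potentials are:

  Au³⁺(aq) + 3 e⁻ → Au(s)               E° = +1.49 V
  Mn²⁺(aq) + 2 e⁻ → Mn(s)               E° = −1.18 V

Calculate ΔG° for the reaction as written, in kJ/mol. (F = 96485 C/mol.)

In the reaction as written Au³⁺(aq) is reduced, so the Au³⁺/Au couple is the cathode and Mn²⁺/Mn is the anode.
E°cell = +1.49 − (−1.18) = +2.67 V; balancing electrons gives n = 6.
ΔG° = −nFE°cell = −(6)(96485)(+2.67) J/mol = −1546 kJ/mol.

−1546 kJ/mol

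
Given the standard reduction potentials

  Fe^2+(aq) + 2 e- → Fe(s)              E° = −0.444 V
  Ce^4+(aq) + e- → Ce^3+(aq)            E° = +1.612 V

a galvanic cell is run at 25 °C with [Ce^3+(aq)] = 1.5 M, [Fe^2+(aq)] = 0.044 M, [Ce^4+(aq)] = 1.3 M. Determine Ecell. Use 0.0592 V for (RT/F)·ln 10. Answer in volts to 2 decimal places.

Since E°(Ce⁴⁺/Ce³⁺) > E°(Fe²⁺/Fe), Ce⁴⁺/Ce³⁺ serves as the cathode.
E°cell = E°cat − E°an = +1.612 − (−0.444) = +2.056 V; n = 2.
The balanced reaction is 2 Ce^4+(aq) + Fe(s) → 2 Ce^3+(aq) + Fe^2+(aq), so Q = ([Ce^3+(aq)]^2·[Fe^2+(aq)]) / [Ce^4+(aq)]^2 = 0.0586 and log Q = −1.232.
E = E° − (0.0592/n)·log Q = +2.056 − (0.0592/2)(−1.232) = +2.09 V.

+2.09 V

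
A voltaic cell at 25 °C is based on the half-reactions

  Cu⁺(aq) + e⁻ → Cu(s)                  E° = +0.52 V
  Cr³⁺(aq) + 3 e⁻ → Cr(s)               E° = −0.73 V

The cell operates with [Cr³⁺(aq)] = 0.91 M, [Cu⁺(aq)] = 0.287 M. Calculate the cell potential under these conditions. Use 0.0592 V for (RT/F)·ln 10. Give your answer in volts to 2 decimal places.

+1.22 V

The Cu⁺/Cu couple has the more positive E°, so it is the cathode; Cr³⁺/Cr is the anode.
E°cell = E°cat − E°an = +0.52 − (−0.73) = +1.25 V; n = 3.
The balanced reaction is 3 Cu⁺(aq) + Cr(s) → 3 Cu(s) + Cr³⁺(aq), so Q = [Cr³⁺(aq)] / [Cu⁺(aq)]^3 = 38.5 and log Q = 1.585.
E = E° − (0.0592/n)·log Q = +1.25 − (0.0592/3)(1.585) = +1.22 V.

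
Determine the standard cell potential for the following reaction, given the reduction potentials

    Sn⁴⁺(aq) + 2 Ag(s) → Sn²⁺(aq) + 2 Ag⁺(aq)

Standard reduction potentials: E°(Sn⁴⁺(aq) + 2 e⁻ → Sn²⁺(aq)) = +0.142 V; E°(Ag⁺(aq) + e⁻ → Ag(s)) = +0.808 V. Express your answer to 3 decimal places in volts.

Sn⁴⁺(aq) gains electrons, so the Sn⁴⁺/Sn²⁺ couple is the cathode; the Ag⁺/Ag couple is the anode.
E°cell = E°(cathode) − E°(anode) = +0.142 − (+0.808) = −0.666 V.
The negative E°cell means the reaction is non-spontaneous in the direction written.

−0.666 V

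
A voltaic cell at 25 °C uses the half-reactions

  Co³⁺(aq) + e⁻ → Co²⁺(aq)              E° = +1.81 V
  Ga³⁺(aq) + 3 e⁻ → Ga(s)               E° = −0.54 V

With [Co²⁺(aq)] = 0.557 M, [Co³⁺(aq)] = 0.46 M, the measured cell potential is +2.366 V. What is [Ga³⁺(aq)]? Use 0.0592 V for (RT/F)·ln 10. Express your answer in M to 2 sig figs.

0.087 M

With Co³⁺/Co²⁺ at the cathode and Ga³⁺/Ga at the anode, E°cell = +1.81 − (−0.54) = +2.35 V (n = 3).
From the Nernst equation, log Q = n(E° − E)/0.0592 = 3·(+2.35 − (+2.366))/0.0592 = −0.811.
For 3 Co³⁺(aq) + Ga(s) → 3 Co²⁺(aq) + Ga³⁺(aq), the reaction quotient is Q = ([Co²⁺(aq)]^3·[Ga³⁺(aq)]) / [Co³⁺(aq)]^3.
Substituting the known concentrations and solving, log [Ga³⁺(aq)] = −1.060 and [Ga³⁺(aq)] = 0.087 M.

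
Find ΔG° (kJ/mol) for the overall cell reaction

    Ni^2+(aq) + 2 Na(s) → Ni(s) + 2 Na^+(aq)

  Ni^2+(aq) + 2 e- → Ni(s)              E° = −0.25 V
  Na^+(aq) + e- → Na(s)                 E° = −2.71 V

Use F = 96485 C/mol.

In the reaction as written Ni^2+(aq) is reduced, so the Ni²⁺/Ni couple is the cathode and Na⁺/Na is the anode.
E°cell = −0.25 − (−2.71) = +2.46 V; balancing electrons gives n = 2.
ΔG° = −nFE°cell = −(2)(96485)(+2.46) J/mol = −475 kJ/mol.

−475 kJ/mol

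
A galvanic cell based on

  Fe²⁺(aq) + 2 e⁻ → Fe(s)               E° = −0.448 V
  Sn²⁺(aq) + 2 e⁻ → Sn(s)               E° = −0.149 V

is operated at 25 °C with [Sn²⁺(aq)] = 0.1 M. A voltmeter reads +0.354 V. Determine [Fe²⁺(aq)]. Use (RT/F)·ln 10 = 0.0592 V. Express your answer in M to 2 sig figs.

The Sn²⁺/Sn couple has the larger reduction potential, so it is the cathode: E°cell = −0.149 − (−0.448) = +0.299 V and n = 2.
Since E = E° − (0.0592/n)·log Q, log Q = n(E° − E)/0.0592 = −1.858.
The balanced reaction is Sn²⁺(aq) + Fe(s) → Sn(s) + Fe²⁺(aq), so Q = [Fe²⁺(aq)] / [Sn²⁺(aq)].
Isolating [Fe²⁺(aq)] in Q = 10^{−1.858} yields log [Fe²⁺(aq)] = −2.858, i.e. 0.0014 M.

0.0014 M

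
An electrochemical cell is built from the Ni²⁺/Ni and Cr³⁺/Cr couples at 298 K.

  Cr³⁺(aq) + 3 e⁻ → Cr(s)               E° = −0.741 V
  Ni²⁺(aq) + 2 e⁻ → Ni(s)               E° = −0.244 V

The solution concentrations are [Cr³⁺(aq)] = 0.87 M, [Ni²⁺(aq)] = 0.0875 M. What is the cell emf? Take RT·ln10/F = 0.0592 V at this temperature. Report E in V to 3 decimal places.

+0.467 V

The Ni²⁺/Ni couple has the more positive E°, so it is the cathode; Cr³⁺/Cr is the anode.
The standard potential is −0.244 − (−0.741) = +0.497 V and the balanced reaction transfers n = 6 electrons.
Balancing gives 3 Ni²⁺(aq) + 2 Cr(s) → 3 Ni(s) + 2 Cr³⁺(aq); hence Q = [Cr³⁺(aq)]^2 / [Ni²⁺(aq)]^3 = 1.13×10^3 (log Q = 3.053).
Applying E = E° − (RT ln10/nF)·log Q gives +0.497 − (0.0592/6)(3.053) = +0.467 V.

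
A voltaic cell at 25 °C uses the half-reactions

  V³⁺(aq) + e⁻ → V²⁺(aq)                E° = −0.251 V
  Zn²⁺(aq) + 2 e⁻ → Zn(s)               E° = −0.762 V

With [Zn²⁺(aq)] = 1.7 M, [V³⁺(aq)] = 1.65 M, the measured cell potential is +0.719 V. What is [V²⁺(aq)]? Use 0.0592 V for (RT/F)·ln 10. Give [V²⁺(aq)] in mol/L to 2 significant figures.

V³⁺/V²⁺ is the cathode (higher E°); E°cell = −0.251 − (−0.762) = +0.511 V with n = 2.
From the Nernst equation, log Q = n(E° − E)/0.0592 = 2·(+0.511 − (+0.719))/0.0592 = −7.027.
For 2 V³⁺(aq) + Zn(s) → 2 V²⁺(aq) + Zn²⁺(aq), the reaction quotient is Q = ([V²⁺(aq)]^2·[Zn²⁺(aq)]) / [V³⁺(aq)]^2.
Substituting the known concentrations and solving, log [V²⁺(aq)] = −3.411 and [V²⁺(aq)] = 0.00039 M.

0.00039 M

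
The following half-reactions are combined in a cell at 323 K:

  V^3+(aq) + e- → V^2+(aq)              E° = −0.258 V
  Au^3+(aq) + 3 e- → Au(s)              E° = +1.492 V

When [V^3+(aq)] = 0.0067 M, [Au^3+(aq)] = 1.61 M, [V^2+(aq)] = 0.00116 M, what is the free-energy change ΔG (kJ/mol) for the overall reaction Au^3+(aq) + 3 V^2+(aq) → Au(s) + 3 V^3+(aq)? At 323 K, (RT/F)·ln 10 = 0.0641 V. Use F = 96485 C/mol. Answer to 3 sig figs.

E°cell = +1.492 − (−0.258) = +1.750 V; the balanced reaction transfers n = 3 electrons.
Here Q = [V^3+(aq)]^3 / ([Au^3+(aq)]·[V^2+(aq)]^3) = 120 (log Q = 2.078), giving E = +1.750 − (0.0641/3)·(2.078) = +1.7056 V.
Then ΔG = −nFE = −3 × 96485 × +1.7056 J/mol = −494 kJ/mol.

−494 kJ/mol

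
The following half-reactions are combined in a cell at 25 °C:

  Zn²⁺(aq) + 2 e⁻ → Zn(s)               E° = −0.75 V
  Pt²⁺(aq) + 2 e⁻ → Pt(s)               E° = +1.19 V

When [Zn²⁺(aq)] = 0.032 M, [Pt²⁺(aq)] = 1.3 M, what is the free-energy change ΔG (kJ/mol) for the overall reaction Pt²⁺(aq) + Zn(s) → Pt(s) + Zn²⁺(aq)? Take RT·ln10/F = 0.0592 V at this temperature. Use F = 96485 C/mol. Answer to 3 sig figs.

−384 kJ/mol

E°cell = +1.19 − (−0.75) = +1.94 V; the balanced reaction transfers n = 2 electrons.
Here Q = [Zn²⁺(aq)] / [Pt²⁺(aq)] = 0.0246 (log Q = −1.609), giving E = +1.94 − (0.0592/2)·(−1.609) = +1.9876 V.
Finally ΔG = −nFE = −(2)(96485 C/mol)(+1.9876 V) = −384 kJ/mol.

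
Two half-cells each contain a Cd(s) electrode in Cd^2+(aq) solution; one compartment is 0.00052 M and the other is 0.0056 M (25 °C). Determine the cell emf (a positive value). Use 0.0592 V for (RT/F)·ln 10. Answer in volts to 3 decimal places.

0.031 V

For a concentration cell E°cell = 0, since both electrodes use the same couple.
The compartment with the higher Cd^2+(aq) concentration (0.0056 M) acts as the cathode; ions are reduced there and produced at the dilute (0.00052 M) anode.
With n = 2, Ecell = −(0.0592/2)·log([dilute]/[conc]) = −(0.0592/2)·log(0.00052/0.0056) = +0.031 V.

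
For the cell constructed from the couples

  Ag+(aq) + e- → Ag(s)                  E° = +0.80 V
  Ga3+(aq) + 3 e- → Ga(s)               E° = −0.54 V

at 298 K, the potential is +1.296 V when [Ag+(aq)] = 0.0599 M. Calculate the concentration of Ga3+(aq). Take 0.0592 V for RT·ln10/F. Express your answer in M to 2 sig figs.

0.036 M

The Ag⁺/Ag couple has the larger reduction potential, so it is the cathode: E°cell = +0.80 − (−0.54) = +1.34 V and n = 3.
Rearranging E = E° − (0.0592/n)·log Q gives log Q = 3(+1.34 − (+1.296))/0.0592 = 2.230.
Balancing electrons gives 3 Ag+(aq) + Ga(s) → 3 Ag(s) + Ga3+(aq); thus Q = [Ga3+(aq)] / [Ag+(aq)]^3.
Isolating [Ga3+(aq)] in Q = 10^{2.230} yields log [Ga3+(aq)] = −1.438, i.e. 0.036 M.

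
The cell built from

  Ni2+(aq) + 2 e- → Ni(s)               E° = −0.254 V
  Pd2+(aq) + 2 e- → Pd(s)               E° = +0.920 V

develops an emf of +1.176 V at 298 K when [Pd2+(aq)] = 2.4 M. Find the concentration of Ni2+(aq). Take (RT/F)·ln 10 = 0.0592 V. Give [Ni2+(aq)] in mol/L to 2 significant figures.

With Pd²⁺/Pd at the cathode and Ni²⁺/Ni at the anode, E°cell = +0.920 − (−0.254) = +1.174 V (n = 2).
Since E = E° − (0.0592/n)·log Q, log Q = n(E° − E)/0.0592 = −0.068.
Balancing electrons gives Pd2+(aq) + Ni(s) → Pd(s) + Ni2+(aq); thus Q = [Ni2+(aq)] / [Pd2+(aq)].
Substituting the known concentrations and solving, log [Ni2+(aq)] = 0.312 and [Ni2+(aq)] = 2.1 M.

2.1 M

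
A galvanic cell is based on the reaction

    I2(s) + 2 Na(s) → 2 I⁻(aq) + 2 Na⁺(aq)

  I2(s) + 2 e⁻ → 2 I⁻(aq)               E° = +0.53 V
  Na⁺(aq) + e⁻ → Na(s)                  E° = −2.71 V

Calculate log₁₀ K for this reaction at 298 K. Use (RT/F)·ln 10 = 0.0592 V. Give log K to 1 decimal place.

The I₂/I⁻ couple is reduced (cathode); E°cell = +0.53 − (−2.71) = +3.24 V with n = 2.
At equilibrium E = 0, so log K = nE°cell / 0.0592 = (2)(+3.24) / 0.0592 = 109.5.

log K = 109.5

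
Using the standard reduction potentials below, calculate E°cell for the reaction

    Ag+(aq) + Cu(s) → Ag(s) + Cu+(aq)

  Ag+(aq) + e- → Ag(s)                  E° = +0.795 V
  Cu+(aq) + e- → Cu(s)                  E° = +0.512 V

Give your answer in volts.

Ag+(aq) gains electrons, so the Ag⁺/Ag couple is the cathode; the Cu⁺/Cu couple is the anode.
E°cell = E°(cathode) − E°(anode) = +0.795 − (+0.512) = +0.283 V.

+0.283 V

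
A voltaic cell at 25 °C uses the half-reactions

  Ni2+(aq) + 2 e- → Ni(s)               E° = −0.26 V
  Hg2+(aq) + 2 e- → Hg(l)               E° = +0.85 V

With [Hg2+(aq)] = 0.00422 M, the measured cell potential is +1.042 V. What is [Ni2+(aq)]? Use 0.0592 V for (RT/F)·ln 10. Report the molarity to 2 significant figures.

With Hg²⁺/Hg at the cathode and Ni²⁺/Ni at the anode, E°cell = +0.85 − (−0.26) = +1.11 V (n = 2).
Since E = E° − (0.0592/n)·log Q, log Q = n(E° − E)/0.0592 = 2.297.
Balancing electrons gives Hg2+(aq) + Ni(s) → Hg(l) + Ni2+(aq); thus Q = [Ni2+(aq)] / [Hg2+(aq)].
Solving for the unknown gives log [Ni2+(aq)] = −0.078, so [Ni2+(aq)] ≈ 0.84 M.

0.84 M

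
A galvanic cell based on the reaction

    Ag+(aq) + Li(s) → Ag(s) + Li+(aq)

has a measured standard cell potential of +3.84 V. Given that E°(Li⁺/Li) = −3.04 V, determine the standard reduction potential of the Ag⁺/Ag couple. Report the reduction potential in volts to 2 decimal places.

In the reaction as written the Ag⁺/Ag couple is reduced (cathode) and Li⁺/Li is oxidized (anode), so E°cell = E°(Ag⁺/Ag) − E°(Li⁺/Li).
E°(Ag⁺/Ag) = E°cell + E°(anode) = +3.84 + (−3.04) = +0.80 V.

+0.80 V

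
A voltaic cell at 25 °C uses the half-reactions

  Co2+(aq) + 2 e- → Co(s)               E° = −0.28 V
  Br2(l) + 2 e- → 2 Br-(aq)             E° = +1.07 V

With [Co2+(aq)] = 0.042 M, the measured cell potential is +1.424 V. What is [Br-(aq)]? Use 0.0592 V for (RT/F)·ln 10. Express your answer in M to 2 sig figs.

Br₂/Br⁻ is the cathode (higher E°); E°cell = +1.07 − (−0.28) = +1.35 V with n = 2.
Since E = E° − (0.0592/n)·log Q, log Q = n(E° − E)/0.0592 = −2.500.
The balanced reaction is Br2(l) + Co(s) → 2 Br-(aq) + Co2+(aq), so Q = [Br-(aq)]^2·[Co2+(aq)].
Solving for the unknown gives log [Br-(aq)] = −0.562, so [Br-(aq)] ≈ 0.27 M.

0.27 M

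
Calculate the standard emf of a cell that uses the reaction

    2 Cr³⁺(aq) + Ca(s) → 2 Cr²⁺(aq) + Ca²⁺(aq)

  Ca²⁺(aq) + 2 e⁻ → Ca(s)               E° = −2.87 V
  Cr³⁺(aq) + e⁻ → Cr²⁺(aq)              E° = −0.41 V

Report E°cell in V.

+2.46 V

Cr³⁺(aq) gains electrons, so the Cr³⁺/Cr²⁺ couple is the cathode; the Ca²⁺/Ca couple is the anode.
E°cell = E°(cathode) − E°(anode) = −0.41 − (−2.87) = +2.46 V.
The positive value indicates the reaction is spontaneous as written.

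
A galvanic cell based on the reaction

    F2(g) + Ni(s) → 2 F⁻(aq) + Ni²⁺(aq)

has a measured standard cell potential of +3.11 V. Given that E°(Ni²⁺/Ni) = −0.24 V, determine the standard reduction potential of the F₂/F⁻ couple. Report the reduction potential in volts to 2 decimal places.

+2.87 V

In the reaction as written the F₂/F⁻ couple is reduced (cathode) and Ni²⁺/Ni is oxidized (anode), so E°cell = E°(F₂/F⁻) − E°(Ni²⁺/Ni).
E°(F₂/F⁻) = E°cell + E°(anode) = +3.11 + (−0.24) = +2.87 V.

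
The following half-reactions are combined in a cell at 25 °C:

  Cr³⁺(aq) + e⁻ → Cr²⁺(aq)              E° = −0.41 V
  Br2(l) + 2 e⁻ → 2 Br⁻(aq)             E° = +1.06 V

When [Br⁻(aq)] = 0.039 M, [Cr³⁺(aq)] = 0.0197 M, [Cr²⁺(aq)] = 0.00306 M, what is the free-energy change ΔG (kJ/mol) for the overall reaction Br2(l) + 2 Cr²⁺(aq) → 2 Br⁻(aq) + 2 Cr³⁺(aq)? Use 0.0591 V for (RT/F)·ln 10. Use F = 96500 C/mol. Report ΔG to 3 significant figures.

−291 kJ/mol

The standard cell potential is +1.06 − (−0.41) = +1.47 V, with n = 2 electrons in the balanced equation.
The reaction quotient is ([Br⁻(aq)]^2·[Cr³⁺(aq)]^2) / [Cr²⁺(aq)]^2 = 0.063; by Nernst, E = +1.47 − (0.0591/2)(−1.200) = +1.5055 V.
Then ΔG = −nFE = −2 × 96500 × +1.5055 J/mol = −291 kJ/mol.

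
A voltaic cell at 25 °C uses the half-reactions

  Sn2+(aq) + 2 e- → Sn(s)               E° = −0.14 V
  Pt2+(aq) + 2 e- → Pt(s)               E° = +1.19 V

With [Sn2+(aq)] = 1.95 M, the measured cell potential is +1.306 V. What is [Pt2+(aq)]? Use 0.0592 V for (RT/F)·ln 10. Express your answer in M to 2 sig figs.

Pt²⁺/Pt is the cathode (higher E°); E°cell = +1.19 − (−0.14) = +1.33 V with n = 2.
Since E = E° − (0.0592/n)·log Q, log Q = n(E° − E)/0.0592 = 0.811.
For Pt2+(aq) + Sn(s) → Pt(s) + Sn2+(aq), the reaction quotient is Q = [Sn2+(aq)] / [Pt2+(aq)].
Substituting the known concentrations and solving, log [Pt2+(aq)] = −0.521 and [Pt2+(aq)] = 0.30 M.

0.30 M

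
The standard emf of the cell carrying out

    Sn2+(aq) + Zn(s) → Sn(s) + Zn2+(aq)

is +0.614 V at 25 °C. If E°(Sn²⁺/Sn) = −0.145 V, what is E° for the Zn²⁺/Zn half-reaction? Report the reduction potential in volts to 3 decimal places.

In the reaction as written the Sn²⁺/Sn couple is reduced (cathode) and Zn²⁺/Zn is oxidized (anode), so E°cell = E°(Sn²⁺/Sn) − E°(Zn²⁺/Zn).
E°(Zn²⁺/Zn) = E°(cathode) − E°cell = −0.145 − (+0.614) = −0.759 V.

−0.759 V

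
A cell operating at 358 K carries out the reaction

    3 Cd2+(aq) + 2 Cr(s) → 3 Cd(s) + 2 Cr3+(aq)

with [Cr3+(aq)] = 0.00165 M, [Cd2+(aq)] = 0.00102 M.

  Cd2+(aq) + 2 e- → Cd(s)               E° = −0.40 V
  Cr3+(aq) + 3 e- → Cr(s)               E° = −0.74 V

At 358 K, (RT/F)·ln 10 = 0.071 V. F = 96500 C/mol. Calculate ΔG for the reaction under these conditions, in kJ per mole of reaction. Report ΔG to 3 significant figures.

The standard cell potential is −0.40 − (−0.74) = +0.34 V, with n = 6 electrons in the balanced equation.
Here Q = [Cr3+(aq)]^2 / [Cd2+(aq)]^3 = 2.57×10^3 (log Q = 3.409), giving E = +0.34 − (0.071/6)·(3.409) = +0.2997 V.
Then ΔG = −nFE = −6 × 96500 × +0.2997 J/mol = −174 kJ/mol.

−174 kJ/mol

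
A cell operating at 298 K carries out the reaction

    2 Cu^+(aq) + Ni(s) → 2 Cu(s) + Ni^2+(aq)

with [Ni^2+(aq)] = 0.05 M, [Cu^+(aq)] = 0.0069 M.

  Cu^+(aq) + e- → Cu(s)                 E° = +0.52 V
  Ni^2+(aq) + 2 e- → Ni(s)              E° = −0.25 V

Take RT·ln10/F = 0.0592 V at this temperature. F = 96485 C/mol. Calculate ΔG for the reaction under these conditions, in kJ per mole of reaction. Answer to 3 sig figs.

The standard cell potential is +0.52 − (−0.25) = +0.77 V, with n = 2 electrons in the balanced equation.
Here Q = [Ni^2+(aq)] / [Cu^+(aq)]^2 = 1.05×10^3 (log Q = 3.021), giving E = +0.77 − (0.0592/2)·(3.021) = +0.6806 V.
Then ΔG = −nFE = −2 × 96485 × +0.6806 J/mol = −131 kJ/mol.

−131 kJ/mol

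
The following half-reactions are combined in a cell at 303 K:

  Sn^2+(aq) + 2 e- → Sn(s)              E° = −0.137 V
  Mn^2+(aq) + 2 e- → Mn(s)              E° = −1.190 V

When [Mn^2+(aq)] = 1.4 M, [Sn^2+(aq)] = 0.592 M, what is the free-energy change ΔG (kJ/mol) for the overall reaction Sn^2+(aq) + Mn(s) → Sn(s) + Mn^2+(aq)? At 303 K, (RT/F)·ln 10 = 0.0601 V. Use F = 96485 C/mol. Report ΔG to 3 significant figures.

−201 kJ/mol

With Sn²⁺/Sn reduced at the cathode, E°cell = −0.137 − (−1.190) = +1.053 V and n = 2.
Q = [Mn^2+(aq)] / [Sn^2+(aq)] = 2.36, so log Q = 0.374 and E = +1.053 − (0.0601/2)(0.374) = +1.0418 V.
Then ΔG = −nFE = −2 × 96485 × +1.0418 J/mol = −201 kJ/mol.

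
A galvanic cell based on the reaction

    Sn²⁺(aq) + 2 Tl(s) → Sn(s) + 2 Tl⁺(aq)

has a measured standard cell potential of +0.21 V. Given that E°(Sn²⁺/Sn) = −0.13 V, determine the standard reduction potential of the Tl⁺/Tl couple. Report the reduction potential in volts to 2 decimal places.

−0.34 V

In the reaction as written the Sn²⁺/Sn couple is reduced (cathode) and Tl⁺/Tl is oxidized (anode), so E°cell = E°(Sn²⁺/Sn) − E°(Tl⁺/Tl).
E°(Tl⁺/Tl) = E°(cathode) − E°cell = −0.13 − (+0.21) = −0.34 V.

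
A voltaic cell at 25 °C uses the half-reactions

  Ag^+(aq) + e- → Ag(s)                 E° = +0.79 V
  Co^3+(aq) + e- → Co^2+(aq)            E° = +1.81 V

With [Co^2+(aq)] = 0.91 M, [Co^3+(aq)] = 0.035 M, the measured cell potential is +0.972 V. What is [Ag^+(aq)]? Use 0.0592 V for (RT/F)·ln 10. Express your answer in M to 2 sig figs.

Co³⁺/Co²⁺ is the cathode (higher E°); E°cell = +1.81 − (+0.79) = +1.02 V with n = 1.
Rearranging E = E° − (0.0592/n)·log Q gives log Q = 1(+1.02 − (+0.972))/0.0592 = 0.811.
For Co^3+(aq) + Ag(s) → Co^2+(aq) + Ag^+(aq), the reaction quotient is Q = ([Co^2+(aq)]·[Ag^+(aq)]) / [Co^3+(aq)].
Isolating [Ag^+(aq)] in Q = 10^{0.811} yields log [Ag^+(aq)] = −0.604, i.e. 0.25 M.

0.25 M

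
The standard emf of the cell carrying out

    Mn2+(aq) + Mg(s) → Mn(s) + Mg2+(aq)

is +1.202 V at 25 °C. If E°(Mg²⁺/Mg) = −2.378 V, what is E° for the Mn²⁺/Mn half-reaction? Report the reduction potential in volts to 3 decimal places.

−1.176 V

In the reaction as written the Mn²⁺/Mn couple is reduced (cathode) and Mg²⁺/Mg is oxidized (anode), so E°cell = E°(Mn²⁺/Mn) − E°(Mg²⁺/Mg).
E°(Mn²⁺/Mn) = E°cell + E°(anode) = +1.202 + (−2.378) = −1.176 V.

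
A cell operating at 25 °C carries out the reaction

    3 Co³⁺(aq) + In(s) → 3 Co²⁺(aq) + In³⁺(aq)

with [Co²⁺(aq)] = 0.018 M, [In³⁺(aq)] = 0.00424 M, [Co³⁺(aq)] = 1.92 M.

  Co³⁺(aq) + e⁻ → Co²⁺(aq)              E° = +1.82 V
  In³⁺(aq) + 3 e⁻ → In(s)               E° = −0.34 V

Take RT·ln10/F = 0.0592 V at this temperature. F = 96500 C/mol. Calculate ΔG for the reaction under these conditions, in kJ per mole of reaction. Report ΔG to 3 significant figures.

With Co³⁺/Co²⁺ reduced at the cathode, E°cell = +1.82 − (−0.34) = +2.16 V and n = 3.
Q = ([Co²⁺(aq)]^3·[In³⁺(aq)]) / [Co³⁺(aq)]^3 = 3.49×10^−9, so log Q = −8.457 and E = +2.16 − (0.0592/3)(−8.457) = +2.3269 V.
Finally ΔG = −nFE = −(3)(96500 C/mol)(+2.3269 V) = −674 kJ/mol.

−674 kJ/mol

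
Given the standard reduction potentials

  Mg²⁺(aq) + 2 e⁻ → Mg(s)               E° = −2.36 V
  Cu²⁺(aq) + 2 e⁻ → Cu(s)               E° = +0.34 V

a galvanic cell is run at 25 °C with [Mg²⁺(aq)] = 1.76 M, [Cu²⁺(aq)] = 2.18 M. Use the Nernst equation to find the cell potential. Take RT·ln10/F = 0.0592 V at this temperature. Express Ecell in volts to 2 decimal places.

Cu²⁺/Cu is reduced (cathode, E° = +0.34 V) and Mg²⁺/Mg is oxidized (anode).
E°cell = +0.34 − (−2.36) = +2.70 V, with n = 2 electrons transferred.
The balanced reaction is Cu²⁺(aq) + Mg(s) → Cu(s) + Mg²⁺(aq), so Q = [Mg²⁺(aq)] / [Cu²⁺(aq)] = 0.807 and log Q = −0.093.
E = E° − (0.0592/n)·log Q = +2.70 − (0.0592/2)(−0.093) = +2.70 V.

+2.70 V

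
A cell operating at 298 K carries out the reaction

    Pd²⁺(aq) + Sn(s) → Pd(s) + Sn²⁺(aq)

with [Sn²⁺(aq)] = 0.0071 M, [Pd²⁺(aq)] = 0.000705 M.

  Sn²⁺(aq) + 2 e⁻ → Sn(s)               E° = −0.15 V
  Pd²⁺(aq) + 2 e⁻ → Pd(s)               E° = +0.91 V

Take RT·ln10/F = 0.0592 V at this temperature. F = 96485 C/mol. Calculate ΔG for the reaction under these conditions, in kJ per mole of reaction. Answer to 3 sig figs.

The standard cell potential is +0.91 − (−0.15) = +1.06 V, with n = 2 electrons in the balanced equation.
Q = [Sn²⁺(aq)] / [Pd²⁺(aq)] = 10.1, so log Q = 1.003 and E = +1.06 − (0.0592/2)(1.003) = +1.0303 V.
Finally ΔG = −nFE = −(2)(96485 C/mol)(+1.0303 V) = −199 kJ/mol.

−199 kJ/mol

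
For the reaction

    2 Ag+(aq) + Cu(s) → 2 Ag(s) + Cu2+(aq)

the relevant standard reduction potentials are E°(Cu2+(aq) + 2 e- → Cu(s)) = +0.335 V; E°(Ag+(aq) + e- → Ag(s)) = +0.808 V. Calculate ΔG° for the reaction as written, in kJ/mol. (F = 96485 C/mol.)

−91.3 kJ/mol

In the reaction as written Ag+(aq) is reduced, so the Ag⁺/Ag couple is the cathode and Cu²⁺/Cu is the anode.
E°cell = +0.808 − (+0.335) = +0.473 V; balancing electrons gives n = 2.
ΔG° = −nFE°cell = −(2)(96485)(+0.473) J/mol = −91.3 kJ/mol.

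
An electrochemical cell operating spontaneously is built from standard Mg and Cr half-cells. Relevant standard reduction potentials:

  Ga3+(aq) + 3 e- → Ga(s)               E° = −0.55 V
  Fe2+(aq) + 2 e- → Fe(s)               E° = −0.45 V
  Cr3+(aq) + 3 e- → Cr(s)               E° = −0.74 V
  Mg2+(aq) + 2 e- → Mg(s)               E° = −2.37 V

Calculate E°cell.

Of the two couples in this cell, the one with the more positive reduction potential is reduced at the cathode: here that is Cr³⁺/Cr (−0.74 V); Mg²⁺/Mg (−2.37 V) is the anode.
E°cell = E°(cathode) − E°(anode) = −0.74 − (−2.37) = +1.63 V.

+1.63 V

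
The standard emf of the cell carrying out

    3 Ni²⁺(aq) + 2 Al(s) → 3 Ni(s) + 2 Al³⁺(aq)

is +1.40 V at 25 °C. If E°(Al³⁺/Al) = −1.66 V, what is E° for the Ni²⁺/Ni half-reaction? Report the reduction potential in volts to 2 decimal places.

−0.26 V

In the reaction as written the Ni²⁺/Ni couple is reduced (cathode) and Al³⁺/Al is oxidized (anode), so E°cell = E°(Ni²⁺/Ni) − E°(Al³⁺/Al).
E°(Ni²⁺/Ni) = E°cell + E°(anode) = +1.40 + (−1.66) = −0.26 V.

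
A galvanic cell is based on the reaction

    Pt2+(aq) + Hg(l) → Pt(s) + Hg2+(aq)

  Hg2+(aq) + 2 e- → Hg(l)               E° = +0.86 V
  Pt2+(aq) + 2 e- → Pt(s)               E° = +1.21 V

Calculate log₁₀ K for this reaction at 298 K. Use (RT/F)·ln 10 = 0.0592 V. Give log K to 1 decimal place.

The Pt²⁺/Pt couple is reduced (cathode); E°cell = +1.21 − (+0.86) = +0.35 V with n = 2.
At equilibrium E = 0, so log K = nE°cell / 0.0592 = (2)(+0.35) / 0.0592 = 11.8.

log K = 11.8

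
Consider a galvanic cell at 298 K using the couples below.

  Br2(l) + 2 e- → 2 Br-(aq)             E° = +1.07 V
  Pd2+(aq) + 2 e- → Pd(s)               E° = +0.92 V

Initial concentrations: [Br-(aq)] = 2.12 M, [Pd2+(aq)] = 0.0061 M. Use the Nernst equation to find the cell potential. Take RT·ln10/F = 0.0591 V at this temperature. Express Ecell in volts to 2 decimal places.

Since E°(Br₂/Br⁻) > E°(Pd²⁺/Pd), Br₂/Br⁻ serves as the cathode.
The standard potential is +1.07 − (+0.92) = +0.15 V and the balanced reaction transfers n = 2 electrons.
Balancing gives Br2(l) + Pd(s) → 2 Br-(aq) + Pd2+(aq); hence Q = [Br-(aq)]^2·[Pd2+(aq)] = 0.0274 (log Q = −1.562).
Applying E = E° − (RT ln10/nF)·log Q gives +0.15 − (0.0591/2)(−1.562) = +0.20 V.

+0.20 V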